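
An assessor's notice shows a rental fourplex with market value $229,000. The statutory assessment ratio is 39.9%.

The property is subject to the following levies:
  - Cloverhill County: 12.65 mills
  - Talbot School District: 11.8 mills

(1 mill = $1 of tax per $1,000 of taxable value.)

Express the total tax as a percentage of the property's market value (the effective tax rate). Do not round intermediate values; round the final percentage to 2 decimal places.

0.98%

Assessed value = $229,000 × 0.399 = $91,371
Cloverhill County: $91,371 × 0.01265 = $1,155.84315
Talbot School District: $91,371 × 0.0118 = $1,078.1778
Total tax = $2,234.02095
Effective rate = $2,234.02095 ÷ $229,000 = 0.98% of market value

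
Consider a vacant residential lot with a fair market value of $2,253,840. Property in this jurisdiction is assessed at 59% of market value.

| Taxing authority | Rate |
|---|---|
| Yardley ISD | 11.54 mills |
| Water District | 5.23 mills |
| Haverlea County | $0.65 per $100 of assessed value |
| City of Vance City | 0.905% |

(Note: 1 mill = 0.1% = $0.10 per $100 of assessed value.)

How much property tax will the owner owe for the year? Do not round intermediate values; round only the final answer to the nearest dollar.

Assessed value = $2,253,840 × 0.59 = $1,329,765.6
Yardley ISD: $1,329,765.6 × 0.01154 = $15,345.495024
Water District: $1,329,765.6 × 0.00523 = $6,954.674088
Haverlea County: $1,329,765.6 × 0.0065 = $8,643.4764
City of Vance City: $1,329,765.6 × 0.00905 = $12,034.37868
Total = $42,978.024192

$42,978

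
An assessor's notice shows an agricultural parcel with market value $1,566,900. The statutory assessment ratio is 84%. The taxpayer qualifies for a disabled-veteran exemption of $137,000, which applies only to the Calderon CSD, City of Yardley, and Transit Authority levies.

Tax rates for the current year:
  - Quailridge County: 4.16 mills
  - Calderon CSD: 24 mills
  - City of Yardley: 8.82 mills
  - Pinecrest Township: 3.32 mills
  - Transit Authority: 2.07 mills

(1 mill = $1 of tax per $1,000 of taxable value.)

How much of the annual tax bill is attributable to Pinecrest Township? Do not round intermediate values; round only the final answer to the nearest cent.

$4,369.77

Assessed value = $1,566,900 × 0.84 = $1,316,196
Pinecrest Township taxable value = $1,316,196 (exemption does not apply)
Pinecrest Township levy = $1,316,196 × 0.00332 = $4,369.77072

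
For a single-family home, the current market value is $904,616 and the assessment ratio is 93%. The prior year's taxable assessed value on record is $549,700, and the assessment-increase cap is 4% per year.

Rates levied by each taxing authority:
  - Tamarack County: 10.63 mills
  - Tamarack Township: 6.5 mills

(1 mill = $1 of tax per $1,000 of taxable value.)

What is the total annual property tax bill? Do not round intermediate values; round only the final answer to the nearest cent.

Uncapped assessed value = $904,616 × 0.93 = $841,292.88
Cap limit = $549,700 × 1.04 = $571,688
Taxable assessed value = min($841,292.88, $571,688) = $571,688 (cap binds)
Tamarack County: $571,688 × 0.01063 = $6,077.04344
Tamarack Township: $571,688 × 0.0065 = $3,715.972
Total = $9,793.01544

$9,793.02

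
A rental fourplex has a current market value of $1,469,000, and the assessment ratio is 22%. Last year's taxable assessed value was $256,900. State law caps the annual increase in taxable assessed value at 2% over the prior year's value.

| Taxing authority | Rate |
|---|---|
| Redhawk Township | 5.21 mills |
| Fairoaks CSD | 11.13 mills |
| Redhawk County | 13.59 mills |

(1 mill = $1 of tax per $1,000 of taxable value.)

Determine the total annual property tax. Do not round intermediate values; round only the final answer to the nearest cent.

$7,842.80

Uncapped assessed value = $1,469,000 × 0.22 = $323,180
Cap limit = $256,900 × 1.02 = $262,038
Taxable assessed value = min($323,180, $262,038) = $262,038 (cap binds)
Redhawk Township: $262,038 × 0.00521 = $1,365.21798
Fairoaks CSD: $262,038 × 0.01113 = $2,916.48294
Redhawk County: $262,038 × 0.01359 = $3,561.09642
Total = $7,842.79734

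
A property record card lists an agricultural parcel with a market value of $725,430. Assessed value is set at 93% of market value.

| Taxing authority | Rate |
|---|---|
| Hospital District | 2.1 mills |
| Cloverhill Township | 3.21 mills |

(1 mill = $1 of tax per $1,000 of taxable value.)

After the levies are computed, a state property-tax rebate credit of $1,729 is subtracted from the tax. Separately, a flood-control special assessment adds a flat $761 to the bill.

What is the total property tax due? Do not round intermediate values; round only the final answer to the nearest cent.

$2,614.39

Assessed value = $725,430 × 0.93 = $674,649.9
Hospital District: $674,649.9 × 0.0021 = $1,416.76479
Cloverhill Township: $674,649.9 × 0.00321 = $2,165.626179
Levies subtotal = $3,582.390969
After credit = $3,582.390969 − $1,729 = $1,853.390969
Total = $1,853.390969 + $761 = $2,614.390969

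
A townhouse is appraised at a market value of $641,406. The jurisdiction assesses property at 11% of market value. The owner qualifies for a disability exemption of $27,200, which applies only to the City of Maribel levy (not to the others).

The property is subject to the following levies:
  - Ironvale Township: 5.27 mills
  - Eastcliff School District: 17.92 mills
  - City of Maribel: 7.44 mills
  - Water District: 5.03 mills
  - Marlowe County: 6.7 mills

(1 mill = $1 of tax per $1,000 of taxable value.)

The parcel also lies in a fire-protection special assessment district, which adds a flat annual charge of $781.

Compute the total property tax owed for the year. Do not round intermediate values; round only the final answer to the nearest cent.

$3,567.33

Assessed value = $641,406 × 0.11 = $70,554.66
Ironvale Township: $70,554.66 × 0.00527 = $371.8230582
Eastcliff School District: $70,554.66 × 0.01792 = $1,264.3395072
City of Maribel: ($70,554.66 − $27,200) × 0.00744 = $43,354.66 × 0.00744 = $322.5586704
Water District: $70,554.66 × 0.00503 = $354.8899398
Marlowe County: $70,554.66 × 0.0067 = $472.716222
Levies subtotal = $2,786.3273976
Total = $2,786.3273976 + $781 = $3,567.3273976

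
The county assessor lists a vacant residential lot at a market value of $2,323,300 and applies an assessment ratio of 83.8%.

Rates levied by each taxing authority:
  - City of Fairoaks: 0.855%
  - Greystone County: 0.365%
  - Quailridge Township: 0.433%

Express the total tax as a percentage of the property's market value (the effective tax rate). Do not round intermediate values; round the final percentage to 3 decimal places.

1.385%

Assessed value = $2,323,300 × 0.838 = $1,946,925.4
City of Fairoaks: $1,946,925.4 × 0.00855 = $16,646.21217
Greystone County: $1,946,925.4 × 0.00365 = $7,106.27771
Quailridge Township: $1,946,925.4 × 0.00433 = $8,430.186982
Total tax = $32,182.676862
Effective rate = $32,182.676862 ÷ $2,323,300 = 1.385% of market value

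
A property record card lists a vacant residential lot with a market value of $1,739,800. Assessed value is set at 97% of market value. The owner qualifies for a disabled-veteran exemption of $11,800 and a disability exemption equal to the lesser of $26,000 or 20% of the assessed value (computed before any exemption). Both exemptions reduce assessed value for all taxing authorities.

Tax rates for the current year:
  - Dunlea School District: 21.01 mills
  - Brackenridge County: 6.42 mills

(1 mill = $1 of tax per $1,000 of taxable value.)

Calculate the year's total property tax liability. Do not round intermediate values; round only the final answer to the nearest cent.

Assessed value = $1,739,800 × 0.97 = $1,687,606
Disability exemption = min($26,000, 20% × $1,687,606) = min($26,000, $337,521.2) = $26,000 (dollar cap binds)
Taxable value = $1,687,606 − $11,800 − $26,000 = $1,649,806
Dunlea School District: $1,649,806 × 0.02101 = $34,662.42406
Brackenridge County: $1,649,806 × 0.00642 = $10,591.75452
Total = $45,254.17858

$45,254.18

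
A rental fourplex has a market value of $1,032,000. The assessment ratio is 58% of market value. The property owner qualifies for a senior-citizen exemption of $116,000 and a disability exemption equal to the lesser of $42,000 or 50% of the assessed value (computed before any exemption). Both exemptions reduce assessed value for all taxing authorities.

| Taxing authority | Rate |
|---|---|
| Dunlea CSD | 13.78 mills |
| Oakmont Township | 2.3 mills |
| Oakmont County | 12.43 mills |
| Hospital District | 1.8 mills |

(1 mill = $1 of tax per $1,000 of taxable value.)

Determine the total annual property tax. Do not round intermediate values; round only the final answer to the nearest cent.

Assessed value = $1,032,000 × 0.58 = $598,560
Disability exemption = min($42,000, 50% × $598,560) = min($42,000, $299,280) = $42,000 (dollar cap binds)
Taxable value = $598,560 − $116,000 − $42,000 = $440,560
Dunlea CSD: $440,560 × 0.01378 = $6,070.9168
Oakmont Township: $440,560 × 0.0023 = $1,013.288
Oakmont County: $440,560 × 0.01243 = $5,476.1608
Hospital District: $440,560 × 0.0018 = $793.008
Total = $13,353.3736

$13,353.37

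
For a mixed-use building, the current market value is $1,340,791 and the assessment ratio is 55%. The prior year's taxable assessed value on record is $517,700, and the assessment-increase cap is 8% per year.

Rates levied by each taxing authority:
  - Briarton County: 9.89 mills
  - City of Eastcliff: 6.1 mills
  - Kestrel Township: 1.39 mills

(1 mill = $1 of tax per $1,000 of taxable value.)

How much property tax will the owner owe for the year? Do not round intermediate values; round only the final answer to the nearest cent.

$9,717.44

Uncapped assessed value = $1,340,791 × 0.55 = $737,435.05
Cap limit = $517,700 × 1.08 = $559,116
Taxable assessed value = min($737,435.05, $559,116) = $559,116 (cap binds)
Briarton County: $559,116 × 0.00989 = $5,529.65724
City of Eastcliff: $559,116 × 0.0061 = $3,410.6076
Kestrel Township: $559,116 × 0.00139 = $777.17124
Total = $9,717.43608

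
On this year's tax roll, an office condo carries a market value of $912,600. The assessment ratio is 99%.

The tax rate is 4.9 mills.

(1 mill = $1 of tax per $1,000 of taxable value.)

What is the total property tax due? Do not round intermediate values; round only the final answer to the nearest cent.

$4,427.02

Assessed value = $912,600 × 0.99 = $903,474
Tax = $903,474 × 0.0049 = $4,427.0226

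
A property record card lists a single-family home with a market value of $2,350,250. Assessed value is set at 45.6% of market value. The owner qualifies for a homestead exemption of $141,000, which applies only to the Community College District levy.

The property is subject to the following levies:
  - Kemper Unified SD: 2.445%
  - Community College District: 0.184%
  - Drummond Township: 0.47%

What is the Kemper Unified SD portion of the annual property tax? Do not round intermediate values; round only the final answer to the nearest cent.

Assessed value = $2,350,250 × 0.456 = $1,071,714
Kemper Unified SD taxable value = $1,071,714 (exemption does not apply)
Kemper Unified SD levy = $1,071,714 × 0.02445 = $26,203.4073

$26,203.41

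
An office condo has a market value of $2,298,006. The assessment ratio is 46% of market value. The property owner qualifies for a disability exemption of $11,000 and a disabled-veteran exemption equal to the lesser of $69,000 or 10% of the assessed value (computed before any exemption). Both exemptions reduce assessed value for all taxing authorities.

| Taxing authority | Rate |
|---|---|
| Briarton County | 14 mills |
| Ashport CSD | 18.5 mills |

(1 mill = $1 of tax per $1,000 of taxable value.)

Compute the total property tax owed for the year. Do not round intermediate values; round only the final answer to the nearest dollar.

$31,755

Assessed value = $2,298,006 × 0.46 = $1,057,082.76
Disabled-veteran exemption = min($69,000, 10% × $1,057,082.76) = min($69,000, $105,708.276) = $69,000 (dollar cap binds)
Taxable value = $1,057,082.76 − $11,000 − $69,000 = $977,082.76
Briarton County: $977,082.76 × 0.014 = $13,679.15864
Ashport CSD: $977,082.76 × 0.0185 = $18,076.03106
Total = $31,755.1897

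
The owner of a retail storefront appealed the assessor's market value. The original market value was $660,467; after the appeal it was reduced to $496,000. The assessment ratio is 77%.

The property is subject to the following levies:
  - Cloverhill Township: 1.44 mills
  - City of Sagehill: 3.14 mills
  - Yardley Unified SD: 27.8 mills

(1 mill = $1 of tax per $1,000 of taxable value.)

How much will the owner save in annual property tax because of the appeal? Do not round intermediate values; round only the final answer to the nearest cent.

$4,100.59

Old assessed value = $660,467 × 0.77 = $508,559.59
New assessed value = $496,000 × 0.77 = $381,920
Combined rate = 0.00144 + 0.00314 + 0.0278 = 0.03238
Old tax = $508,559.59 × 0.03238 = $16,467.1595242
New tax = $381,920 × 0.03238 = $12,366.5696
Reduction = $16,467.1595242 − $12,366.5696 = $4,100.5899242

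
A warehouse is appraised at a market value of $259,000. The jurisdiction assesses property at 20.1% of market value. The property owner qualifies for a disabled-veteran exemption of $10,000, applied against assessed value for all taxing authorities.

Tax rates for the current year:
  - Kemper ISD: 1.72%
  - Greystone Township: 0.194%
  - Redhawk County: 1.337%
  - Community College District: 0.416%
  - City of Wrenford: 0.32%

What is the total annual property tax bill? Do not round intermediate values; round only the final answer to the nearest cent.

Assessed value = $259,000 × 0.201 = $52,059
Taxable value = $52,059 − $10,000 = $42,059
Kemper ISD: $42,059 × 0.0172 = $723.4148
Greystone Township: $42,059 × 0.00194 = $81.59446
Redhawk County: $42,059 × 0.01337 = $562.32883
Community College District: $42,059 × 0.00416 = $174.96544
City of Wrenford: $42,059 × 0.0032 = $134.5888
Total = $723.4148 + $81.59446 + $562.32883 + $174.96544 + $134.5888 = $1,676.89233

$1,676.89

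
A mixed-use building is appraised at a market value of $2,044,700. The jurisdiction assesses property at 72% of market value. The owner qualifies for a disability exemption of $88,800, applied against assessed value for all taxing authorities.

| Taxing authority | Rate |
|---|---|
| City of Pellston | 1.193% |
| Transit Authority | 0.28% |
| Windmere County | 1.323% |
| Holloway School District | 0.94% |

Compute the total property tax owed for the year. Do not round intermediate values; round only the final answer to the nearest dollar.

Assessed value = $2,044,700 × 0.72 = $1,472,184
Taxable value = $1,472,184 − $88,800 = $1,383,384
City of Pellston: $1,383,384 × 0.01193 = $16,503.77112
Transit Authority: $1,383,384 × 0.0028 = $3,873.4752
Windmere County: $1,383,384 × 0.01323 = $18,302.17032
Holloway School District: $1,383,384 × 0.0094 = $13,003.8096
Total = $16,503.77112 + $3,873.4752 + $18,302.17032 + $13,003.8096 = $51,683.22624

$51,683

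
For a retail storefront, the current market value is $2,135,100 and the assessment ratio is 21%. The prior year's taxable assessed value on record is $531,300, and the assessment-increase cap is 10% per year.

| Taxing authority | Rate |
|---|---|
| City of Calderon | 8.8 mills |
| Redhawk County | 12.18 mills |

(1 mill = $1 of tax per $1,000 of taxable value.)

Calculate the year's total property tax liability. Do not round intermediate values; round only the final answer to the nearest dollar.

Uncapped assessed value = $2,135,100 × 0.21 = $448,371
Cap limit = $531,300 × 1.1 = $584,430
Taxable assessed value = min($448,371, $584,430) = $448,371 (cap does not bind)
City of Calderon: $448,371 × 0.0088 = $3,945.6648
Redhawk County: $448,371 × 0.01218 = $5,461.15878
Total = $9,406.82358

$9,407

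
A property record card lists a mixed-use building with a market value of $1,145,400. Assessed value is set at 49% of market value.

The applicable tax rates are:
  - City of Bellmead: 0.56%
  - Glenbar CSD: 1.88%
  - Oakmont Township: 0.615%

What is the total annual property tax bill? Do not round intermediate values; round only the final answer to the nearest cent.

$17,146.07

Assessed value = $1,145,400 × 0.49 = $561,246
City of Bellmead: $561,246 × 0.0056 = $3,142.9776
Glenbar CSD: $561,246 × 0.0188 = $10,551.4248
Oakmont Township: $561,246 × 0.00615 = $3,451.6629
Total = $3,142.9776 + $10,551.4248 + $3,451.6629 = $17,146.0653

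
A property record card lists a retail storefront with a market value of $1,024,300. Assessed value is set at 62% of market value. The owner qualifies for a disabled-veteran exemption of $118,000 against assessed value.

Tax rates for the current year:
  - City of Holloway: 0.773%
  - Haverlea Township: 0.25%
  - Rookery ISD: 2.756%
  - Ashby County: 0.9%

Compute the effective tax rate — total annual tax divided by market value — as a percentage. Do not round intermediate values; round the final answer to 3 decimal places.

Assessed value = $1,024,300 × 0.62 = $635,066
Taxable value = $635,066 − $118,000 = $517,066
City of Holloway: $517,066 × 0.00773 = $3,996.92018
Haverlea Township: $517,066 × 0.0025 = $1,292.665
Rookery ISD: $517,066 × 0.02756 = $14,250.33896
Ashby County: $517,066 × 0.009 = $4,653.594
Total tax = $24,193.51814
Effective rate = $24,193.51814 ÷ $1,024,300 = 2.362% of market value

2.362%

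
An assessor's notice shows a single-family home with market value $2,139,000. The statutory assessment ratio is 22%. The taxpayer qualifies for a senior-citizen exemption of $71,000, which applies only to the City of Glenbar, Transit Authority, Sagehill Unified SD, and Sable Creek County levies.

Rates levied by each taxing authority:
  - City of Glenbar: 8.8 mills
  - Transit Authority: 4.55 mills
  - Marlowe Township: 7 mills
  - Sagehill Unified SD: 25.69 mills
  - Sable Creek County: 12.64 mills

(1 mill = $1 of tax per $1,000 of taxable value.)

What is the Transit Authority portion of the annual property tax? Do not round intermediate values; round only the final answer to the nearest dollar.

Assessed value = $2,139,000 × 0.22 = $470,580
Transit Authority taxable value = $470,580 − $71,000 = $399,580
Transit Authority levy = $399,580 × 0.00455 = $1,818.089

$1,818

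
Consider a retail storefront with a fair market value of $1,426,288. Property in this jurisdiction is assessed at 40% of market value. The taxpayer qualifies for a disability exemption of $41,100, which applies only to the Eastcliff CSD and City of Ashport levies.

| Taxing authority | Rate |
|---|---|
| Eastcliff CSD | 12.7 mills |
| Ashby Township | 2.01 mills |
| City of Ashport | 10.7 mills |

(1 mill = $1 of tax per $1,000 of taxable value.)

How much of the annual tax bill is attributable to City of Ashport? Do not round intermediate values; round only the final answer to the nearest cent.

Assessed value = $1,426,288 × 0.4 = $570,515.2
City of Ashport taxable value = $570,515.2 − $41,100 = $529,415.2
City of Ashport levy = $529,415.2 × 0.0107 = $5,664.74264

$5,664.74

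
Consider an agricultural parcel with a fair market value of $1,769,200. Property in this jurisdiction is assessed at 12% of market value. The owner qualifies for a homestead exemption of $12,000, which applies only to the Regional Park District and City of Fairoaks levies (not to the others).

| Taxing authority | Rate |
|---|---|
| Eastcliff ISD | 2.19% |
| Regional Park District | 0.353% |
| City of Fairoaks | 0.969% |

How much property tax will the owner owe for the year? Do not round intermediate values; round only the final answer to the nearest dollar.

$7,297

Assessed value = $1,769,200 × 0.12 = $212,304
Eastcliff ISD: $212,304 × 0.0219 = $4,649.4576
Regional Park District: ($212,304 − $12,000) × 0.00353 = $200,304 × 0.00353 = $707.07312
City of Fairoaks: ($212,304 − $12,000) × 0.00969 = $200,304 × 0.00969 = $1,940.94576
Total = $7,297.47648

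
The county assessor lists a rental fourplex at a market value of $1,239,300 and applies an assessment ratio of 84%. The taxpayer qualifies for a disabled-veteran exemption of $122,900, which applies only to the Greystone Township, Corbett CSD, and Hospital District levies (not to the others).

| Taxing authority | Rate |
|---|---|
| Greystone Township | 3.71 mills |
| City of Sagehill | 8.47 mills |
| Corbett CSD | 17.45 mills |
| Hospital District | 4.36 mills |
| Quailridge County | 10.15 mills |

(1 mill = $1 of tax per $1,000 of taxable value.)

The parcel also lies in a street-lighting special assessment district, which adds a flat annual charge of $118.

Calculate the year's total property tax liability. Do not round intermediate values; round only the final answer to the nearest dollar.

$42,932

Assessed value = $1,239,300 × 0.84 = $1,041,012
Greystone Township: ($1,041,012 − $122,900) × 0.00371 = $918,112 × 0.00371 = $3,406.19552
City of Sagehill: $1,041,012 × 0.00847 = $8,817.37164
Corbett CSD: ($1,041,012 − $122,900) × 0.01745 = $918,112 × 0.01745 = $16,021.0544
Hospital District: ($1,041,012 − $122,900) × 0.00436 = $918,112 × 0.00436 = $4,002.96832
Quailridge County: $1,041,012 × 0.01015 = $10,566.2718
Levies subtotal = $42,813.86168
Total = $42,813.86168 + $118 = $42,931.86168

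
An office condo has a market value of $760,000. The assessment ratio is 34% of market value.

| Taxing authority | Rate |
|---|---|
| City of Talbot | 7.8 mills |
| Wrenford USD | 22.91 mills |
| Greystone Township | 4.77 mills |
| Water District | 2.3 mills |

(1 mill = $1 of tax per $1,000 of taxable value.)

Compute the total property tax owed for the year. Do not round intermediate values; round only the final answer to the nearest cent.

Assessed value = $760,000 × 0.34 = $258,400
City of Talbot: $258,400 × 0.0078 = $2,015.52
Wrenford USD: $258,400 × 0.02291 = $5,919.944
Greystone Township: $258,400 × 0.00477 = $1,232.568
Water District: $258,400 × 0.0023 = $594.32
Total = $2,015.52 + $5,919.944 + $1,232.568 + $594.32 = $9,762.352

$9,762.35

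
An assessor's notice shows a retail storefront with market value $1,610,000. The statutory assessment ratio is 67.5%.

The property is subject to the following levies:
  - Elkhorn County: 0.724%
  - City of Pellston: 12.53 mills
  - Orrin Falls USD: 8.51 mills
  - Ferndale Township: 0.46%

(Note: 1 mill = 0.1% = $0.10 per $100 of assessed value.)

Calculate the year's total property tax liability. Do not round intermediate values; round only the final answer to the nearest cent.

$35,732.34

Assessed value = $1,610,000 × 0.675 = $1,086,750
Elkhorn County: $1,086,750 × 0.00724 = $7,868.07
City of Pellston: $1,086,750 × 0.01253 = $13,616.9775
Orrin Falls USD: $1,086,750 × 0.00851 = $9,248.2425
Ferndale Township: $1,086,750 × 0.0046 = $4,999.05
Total = $35,732.34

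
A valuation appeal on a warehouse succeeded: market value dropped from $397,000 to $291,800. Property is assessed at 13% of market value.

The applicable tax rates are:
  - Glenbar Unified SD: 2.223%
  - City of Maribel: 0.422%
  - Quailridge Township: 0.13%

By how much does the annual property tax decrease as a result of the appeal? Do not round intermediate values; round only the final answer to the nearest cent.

Old assessed value = $397,000 × 0.13 = $51,610
New assessed value = $291,800 × 0.13 = $37,934
Combined rate = 0.02223 + 0.00422 + 0.0013 = 0.02775
Old tax = $51,610 × 0.02775 = $1,432.1775
New tax = $37,934 × 0.02775 = $1,052.6685
Reduction = $1,432.1775 − $1,052.6685 = $379.509

$379.51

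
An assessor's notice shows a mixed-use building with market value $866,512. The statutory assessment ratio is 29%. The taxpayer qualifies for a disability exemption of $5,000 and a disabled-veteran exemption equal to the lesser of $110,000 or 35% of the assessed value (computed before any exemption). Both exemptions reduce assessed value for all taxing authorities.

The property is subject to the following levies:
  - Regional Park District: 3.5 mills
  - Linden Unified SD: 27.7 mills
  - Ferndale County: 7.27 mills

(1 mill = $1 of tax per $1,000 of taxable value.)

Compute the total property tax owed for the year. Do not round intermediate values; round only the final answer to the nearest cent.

Assessed value = $866,512 × 0.29 = $251,288.48
Disabled-veteran exemption = min($110,000, 35% × $251,288.48) = min($110,000, $87,950.968) = $87,950.968 (percentage binds)
Taxable value = $251,288.48 − $5,000 − $87,950.968 = $158,337.512
Regional Park District: $158,337.512 × 0.0035 = $554.181292
Linden Unified SD: $158,337.512 × 0.0277 = $4,385.9490824
Ferndale County: $158,337.512 × 0.00727 = $1,151.11371224
Total = $6,091.24408664

$6,091.24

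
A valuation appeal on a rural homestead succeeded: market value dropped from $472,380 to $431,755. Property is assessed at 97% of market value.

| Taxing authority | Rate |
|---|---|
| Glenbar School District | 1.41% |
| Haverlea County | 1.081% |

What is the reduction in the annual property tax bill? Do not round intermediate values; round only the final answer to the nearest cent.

$981.61

Old assessed value = $472,380 × 0.97 = $458,208.6
New assessed value = $431,755 × 0.97 = $418,802.35
Combined rate = 0.0141 + 0.01081 = 0.02491
Old tax = $458,208.6 × 0.02491 = $11,413.976226
New tax = $418,802.35 × 0.02491 = $10,432.3665385
Reduction = $11,413.976226 − $10,432.3665385 = $981.6096875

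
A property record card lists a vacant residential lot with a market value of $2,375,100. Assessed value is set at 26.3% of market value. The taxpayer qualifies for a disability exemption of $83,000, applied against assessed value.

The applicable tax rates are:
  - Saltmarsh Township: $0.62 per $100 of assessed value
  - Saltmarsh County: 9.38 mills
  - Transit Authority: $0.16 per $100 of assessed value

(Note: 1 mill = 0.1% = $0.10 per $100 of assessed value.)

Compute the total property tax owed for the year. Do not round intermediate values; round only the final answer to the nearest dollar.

Assessed value = $2,375,100 × 0.263 = $624,651.3
Taxable value = $624,651.3 − $83,000 = $541,651.3
Saltmarsh Township: $541,651.3 × 0.0062 = $3,358.23806
Saltmarsh County: $541,651.3 × 0.00938 = $5,080.689194
Transit Authority: $541,651.3 × 0.0016 = $866.64208
Total = $9,305.569334

$9,306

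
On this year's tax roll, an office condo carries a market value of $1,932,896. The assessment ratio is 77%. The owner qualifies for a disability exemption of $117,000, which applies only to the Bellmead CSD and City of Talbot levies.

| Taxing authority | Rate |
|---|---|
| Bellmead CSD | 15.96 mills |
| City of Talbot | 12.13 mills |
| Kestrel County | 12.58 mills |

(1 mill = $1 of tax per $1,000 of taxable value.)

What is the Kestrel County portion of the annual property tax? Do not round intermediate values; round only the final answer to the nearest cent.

$18,723.19

Assessed value = $1,932,896 × 0.77 = $1,488,329.92
Kestrel County taxable value = $1,488,329.92 (exemption does not apply)
Kestrel County levy = $1,488,329.92 × 0.01258 = $18,723.1903936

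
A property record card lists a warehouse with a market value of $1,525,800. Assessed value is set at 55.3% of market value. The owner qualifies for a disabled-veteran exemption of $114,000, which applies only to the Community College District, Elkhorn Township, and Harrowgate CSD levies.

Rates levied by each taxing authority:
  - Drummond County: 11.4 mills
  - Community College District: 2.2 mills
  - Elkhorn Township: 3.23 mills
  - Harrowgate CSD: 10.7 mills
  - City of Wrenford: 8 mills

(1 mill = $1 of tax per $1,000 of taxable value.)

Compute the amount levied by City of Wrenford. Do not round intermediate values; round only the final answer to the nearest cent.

$6,750.14

Assessed value = $1,525,800 × 0.553 = $843,767.4
City of Wrenford taxable value = $843,767.4 (exemption does not apply)
City of Wrenford levy = $843,767.4 × 0.008 = $6,750.1392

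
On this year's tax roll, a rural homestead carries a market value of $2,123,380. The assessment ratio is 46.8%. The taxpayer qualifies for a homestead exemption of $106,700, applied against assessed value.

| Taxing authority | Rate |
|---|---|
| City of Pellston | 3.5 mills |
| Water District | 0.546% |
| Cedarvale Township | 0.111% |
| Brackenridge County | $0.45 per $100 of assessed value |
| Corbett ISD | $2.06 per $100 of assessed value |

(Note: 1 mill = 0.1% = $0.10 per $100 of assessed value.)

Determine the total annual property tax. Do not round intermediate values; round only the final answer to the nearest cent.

Assessed value = $2,123,380 × 0.468 = $993,741.84
Taxable value = $993,741.84 − $106,700 = $887,041.84
City of Pellston: $887,041.84 × 0.0035 = $3,104.64644
Water District: $887,041.84 × 0.00546 = $4,843.2484464
Cedarvale Township: $887,041.84 × 0.00111 = $984.6164424
Brackenridge County: $887,041.84 × 0.0045 = $3,991.68828
Corbett ISD: $887,041.84 × 0.0206 = $18,273.061904
Total = $31,197.2615128

$31,197.26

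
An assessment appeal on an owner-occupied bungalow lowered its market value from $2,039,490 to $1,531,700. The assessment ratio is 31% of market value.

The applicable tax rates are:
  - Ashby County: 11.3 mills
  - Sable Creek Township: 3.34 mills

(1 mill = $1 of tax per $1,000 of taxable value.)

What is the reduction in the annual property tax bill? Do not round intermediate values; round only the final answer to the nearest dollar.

Old assessed value = $2,039,490 × 0.31 = $632,241.9
New assessed value = $1,531,700 × 0.31 = $474,827
Combined rate = 0.0113 + 0.00334 = 0.01464
Old tax = $632,241.9 × 0.01464 = $9,256.021416
New tax = $474,827 × 0.01464 = $6,951.46728
Reduction = $9,256.021416 − $6,951.46728 = $2,304.554136

$2,305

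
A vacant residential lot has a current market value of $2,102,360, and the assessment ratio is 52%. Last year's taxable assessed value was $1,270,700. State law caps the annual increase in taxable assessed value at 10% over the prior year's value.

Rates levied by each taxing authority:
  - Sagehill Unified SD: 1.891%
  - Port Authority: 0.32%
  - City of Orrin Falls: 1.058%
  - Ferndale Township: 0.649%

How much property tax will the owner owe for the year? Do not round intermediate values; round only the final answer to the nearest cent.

Uncapped assessed value = $2,102,360 × 0.52 = $1,093,227.2
Cap limit = $1,270,700 × 1.1 = $1,397,770
Taxable assessed value = min($1,093,227.2, $1,397,770) = $1,093,227.2 (cap does not bind)
Sagehill Unified SD: $1,093,227.2 × 0.01891 = $20,672.926352
Port Authority: $1,093,227.2 × 0.0032 = $3,498.32704
City of Orrin Falls: $1,093,227.2 × 0.01058 = $11,566.343776
Ferndale Township: $1,093,227.2 × 0.00649 = $7,095.044528
Total = $42,832.641696

$42,832.64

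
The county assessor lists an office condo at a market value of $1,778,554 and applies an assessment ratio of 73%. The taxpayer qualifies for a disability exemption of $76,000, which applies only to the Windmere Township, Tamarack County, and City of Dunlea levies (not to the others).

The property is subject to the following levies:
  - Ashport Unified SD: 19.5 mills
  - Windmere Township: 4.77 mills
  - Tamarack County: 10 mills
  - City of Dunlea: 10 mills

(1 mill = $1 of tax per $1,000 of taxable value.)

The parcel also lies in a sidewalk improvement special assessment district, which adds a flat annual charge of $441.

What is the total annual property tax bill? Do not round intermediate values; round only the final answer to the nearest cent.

Assessed value = $1,778,554 × 0.73 = $1,298,344.42
Ashport Unified SD: $1,298,344.42 × 0.0195 = $25,317.71619
Windmere Township: ($1,298,344.42 − $76,000) × 0.00477 = $1,222,344.42 × 0.00477 = $5,830.5828834
Tamarack County: ($1,298,344.42 − $76,000) × 0.01 = $1,222,344.42 × 0.01 = $12,223.4442
City of Dunlea: ($1,298,344.42 − $76,000) × 0.01 = $1,222,344.42 × 0.01 = $12,223.4442
Levies subtotal = $55,595.1874734
Total = $55,595.1874734 + $441 = $56,036.1874734

$56,036.19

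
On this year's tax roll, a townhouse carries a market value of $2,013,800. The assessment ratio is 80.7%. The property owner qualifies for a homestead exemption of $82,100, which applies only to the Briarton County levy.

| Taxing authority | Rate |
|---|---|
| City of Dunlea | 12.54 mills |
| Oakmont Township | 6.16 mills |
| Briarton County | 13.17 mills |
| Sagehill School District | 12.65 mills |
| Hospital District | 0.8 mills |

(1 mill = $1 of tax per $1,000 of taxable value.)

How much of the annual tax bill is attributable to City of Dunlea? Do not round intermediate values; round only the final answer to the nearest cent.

Assessed value = $2,013,800 × 0.807 = $1,625,136.6
City of Dunlea taxable value = $1,625,136.6 (exemption does not apply)
City of Dunlea levy = $1,625,136.6 × 0.01254 = $20,379.212964

$20,379.21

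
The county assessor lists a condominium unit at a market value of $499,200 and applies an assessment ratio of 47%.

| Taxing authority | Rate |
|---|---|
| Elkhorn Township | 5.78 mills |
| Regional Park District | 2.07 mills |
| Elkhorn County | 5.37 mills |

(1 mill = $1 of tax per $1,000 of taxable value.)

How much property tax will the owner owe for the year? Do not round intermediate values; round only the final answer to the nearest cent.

Assessed value = $499,200 × 0.47 = $234,624
Elkhorn Township: $234,624 × 0.00578 = $1,356.12672
Regional Park District: $234,624 × 0.00207 = $485.67168
Elkhorn County: $234,624 × 0.00537 = $1,259.93088
Total = $1,356.12672 + $485.67168 + $1,259.93088 = $3,101.72928

$3,101.73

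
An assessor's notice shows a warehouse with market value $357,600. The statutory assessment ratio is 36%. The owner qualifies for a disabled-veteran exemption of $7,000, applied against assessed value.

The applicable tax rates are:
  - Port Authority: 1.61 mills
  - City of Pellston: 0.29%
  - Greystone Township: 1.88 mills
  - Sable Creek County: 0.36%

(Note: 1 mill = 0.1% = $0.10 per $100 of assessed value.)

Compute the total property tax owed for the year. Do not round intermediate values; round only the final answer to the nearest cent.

Assessed value = $357,600 × 0.36 = $128,736
Taxable value = $128,736 − $7,000 = $121,736
Port Authority: $121,736 × 0.00161 = $195.99496
City of Pellston: $121,736 × 0.0029 = $353.0344
Greystone Township: $121,736 × 0.00188 = $228.86368
Sable Creek County: $121,736 × 0.0036 = $438.2496
Total = $1,216.14264

$1,216.14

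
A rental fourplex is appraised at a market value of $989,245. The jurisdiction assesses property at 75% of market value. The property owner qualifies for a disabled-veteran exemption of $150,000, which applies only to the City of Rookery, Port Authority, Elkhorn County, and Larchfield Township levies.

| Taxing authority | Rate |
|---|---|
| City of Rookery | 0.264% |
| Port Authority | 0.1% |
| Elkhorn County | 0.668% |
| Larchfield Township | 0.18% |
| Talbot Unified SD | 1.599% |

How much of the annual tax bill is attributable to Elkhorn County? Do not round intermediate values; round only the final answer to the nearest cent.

Assessed value = $989,245 × 0.75 = $741,933.75
Elkhorn County taxable value = $741,933.75 − $150,000 = $591,933.75
Elkhorn County levy = $591,933.75 × 0.00668 = $3,954.11745

$3,954.12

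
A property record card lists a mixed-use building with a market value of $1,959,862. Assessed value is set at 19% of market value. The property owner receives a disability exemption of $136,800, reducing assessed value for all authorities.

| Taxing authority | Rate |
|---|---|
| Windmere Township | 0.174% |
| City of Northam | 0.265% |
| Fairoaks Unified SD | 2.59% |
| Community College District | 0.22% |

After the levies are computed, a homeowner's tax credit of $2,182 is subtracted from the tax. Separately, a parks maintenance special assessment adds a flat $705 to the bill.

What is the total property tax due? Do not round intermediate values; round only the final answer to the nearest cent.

Assessed value = $1,959,862 × 0.19 = $372,373.78
Taxable value = $372,373.78 − $136,800 = $235,573.78
Windmere Township: $235,573.78 × 0.00174 = $409.8983772
City of Northam: $235,573.78 × 0.00265 = $624.270517
Fairoaks Unified SD: $235,573.78 × 0.0259 = $6,101.360902
Community College District: $235,573.78 × 0.0022 = $518.262316
Levies subtotal = $7,653.7921122
After credit = $7,653.7921122 − $2,182 = $5,471.7921122
Total = $5,471.7921122 + $705 = $6,176.7921122

$6,176.79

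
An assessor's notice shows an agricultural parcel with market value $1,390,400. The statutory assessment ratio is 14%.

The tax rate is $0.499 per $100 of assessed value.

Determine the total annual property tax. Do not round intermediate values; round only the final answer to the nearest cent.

$971.33

Assessed value = $1,390,400 × 0.14 = $194,656
Tax = $194,656 × 0.00499 = $971.33344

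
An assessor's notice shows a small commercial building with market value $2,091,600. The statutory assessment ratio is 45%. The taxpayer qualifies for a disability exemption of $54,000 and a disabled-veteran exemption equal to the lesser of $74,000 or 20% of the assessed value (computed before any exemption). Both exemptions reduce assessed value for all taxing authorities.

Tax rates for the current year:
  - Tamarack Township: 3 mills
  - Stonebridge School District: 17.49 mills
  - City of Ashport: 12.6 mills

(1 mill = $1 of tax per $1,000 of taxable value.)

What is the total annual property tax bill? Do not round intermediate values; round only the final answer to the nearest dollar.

$26,909

Assessed value = $2,091,600 × 0.45 = $941,220
Disabled-veteran exemption = min($74,000, 20% × $941,220) = min($74,000, $188,244) = $74,000 (dollar cap binds)
Taxable value = $941,220 − $54,000 − $74,000 = $813,220
Tamarack Township: $813,220 × 0.003 = $2,439.66
Stonebridge School District: $813,220 × 0.01749 = $14,223.2178
City of Ashport: $813,220 × 0.0126 = $10,246.572
Total = $26,909.4498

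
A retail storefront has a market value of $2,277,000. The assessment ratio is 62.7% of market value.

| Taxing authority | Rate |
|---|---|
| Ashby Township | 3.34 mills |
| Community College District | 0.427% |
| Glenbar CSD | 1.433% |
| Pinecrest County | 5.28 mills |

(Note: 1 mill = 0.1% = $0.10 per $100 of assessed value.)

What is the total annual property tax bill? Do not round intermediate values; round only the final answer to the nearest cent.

$38,861.42

Assessed value = $2,277,000 × 0.627 = $1,427,679
Ashby Township: $1,427,679 × 0.00334 = $4,768.44786
Community College District: $1,427,679 × 0.00427 = $6,096.18933
Glenbar CSD: $1,427,679 × 0.01433 = $20,458.64007
Pinecrest County: $1,427,679 × 0.00528 = $7,538.14512
Total = $38,861.42238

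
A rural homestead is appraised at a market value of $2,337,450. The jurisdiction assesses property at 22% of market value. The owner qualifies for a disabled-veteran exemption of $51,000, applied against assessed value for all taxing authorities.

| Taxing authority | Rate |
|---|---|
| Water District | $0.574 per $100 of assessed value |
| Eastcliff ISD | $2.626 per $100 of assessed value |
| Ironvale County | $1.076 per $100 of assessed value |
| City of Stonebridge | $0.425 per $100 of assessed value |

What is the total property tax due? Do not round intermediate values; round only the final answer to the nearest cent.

$21,776.87

Assessed value = $2,337,450 × 0.22 = $514,239
Taxable value = $514,239 − $51,000 = $463,239
Water District: $463,239 × 0.00574 = $2,658.99186
Eastcliff ISD: $463,239 × 0.02626 = $12,164.65614
Ironvale County: $463,239 × 0.01076 = $4,984.45164
City of Stonebridge: $463,239 × 0.00425 = $1,968.76575
Total = $2,658.99186 + $12,164.65614 + $4,984.45164 + $1,968.76575 = $21,776.86539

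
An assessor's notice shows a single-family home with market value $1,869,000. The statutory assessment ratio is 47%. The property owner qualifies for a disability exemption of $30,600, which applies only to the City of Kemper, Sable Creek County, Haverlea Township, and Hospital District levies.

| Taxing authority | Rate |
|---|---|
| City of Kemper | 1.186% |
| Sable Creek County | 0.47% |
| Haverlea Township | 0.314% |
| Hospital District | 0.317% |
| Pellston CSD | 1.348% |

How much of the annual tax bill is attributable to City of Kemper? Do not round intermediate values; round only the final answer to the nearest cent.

Assessed value = $1,869,000 × 0.47 = $878,430
City of Kemper taxable value = $878,430 − $30,600 = $847,830
City of Kemper levy = $847,830 × 0.01186 = $10,055.2638

$10,055.26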